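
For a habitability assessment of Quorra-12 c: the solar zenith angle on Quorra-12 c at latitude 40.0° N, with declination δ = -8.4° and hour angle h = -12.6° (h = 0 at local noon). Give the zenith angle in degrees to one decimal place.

θ_z = 49.8°

cos θ_z = sin φ sin δ + cos φ cos δ cos h = -0.093900 + 0.739576 = 0.645676.
θ_z = arccos(0.645676) = 49.8°.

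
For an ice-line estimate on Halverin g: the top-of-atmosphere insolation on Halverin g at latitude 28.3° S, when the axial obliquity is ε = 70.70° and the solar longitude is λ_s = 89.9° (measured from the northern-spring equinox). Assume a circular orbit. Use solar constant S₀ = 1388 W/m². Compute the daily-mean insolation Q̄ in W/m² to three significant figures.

Solar declination: sin δ = sin ε · sin λ_s = sin 70.70° × sin 89.9° = 0.94380, so δ = +70.700°.
cos H₀ = −tan(-28.3°) tan(+70.700°) = 1.5375 ≥ 1 ⇒ polar night, H₀ = 0 and Q̄ = 0.

Q̄ ≈ 0.00 W/m²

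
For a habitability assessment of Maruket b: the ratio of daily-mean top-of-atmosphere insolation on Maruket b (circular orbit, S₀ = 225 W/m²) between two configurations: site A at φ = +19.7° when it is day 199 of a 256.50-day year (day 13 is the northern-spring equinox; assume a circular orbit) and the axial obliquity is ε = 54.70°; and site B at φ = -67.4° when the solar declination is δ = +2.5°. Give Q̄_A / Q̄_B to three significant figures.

Q̄_A / Q̄_B ≈ 0.613

— Configuration A (φ=+19.7°):
Solar longitude: λ_s = 360° × (199 − 13)/256.50 = 261.053°.
sin δ = sin 54.70° × sin 261.053° = -0.80621, so δ = -53.727°.
cos H₀ = −tan(+19.7°) tan(-53.727°) = 0.4879, H₀ = 1.0611 rad.
Bracket: H₀ sin φ sin δ + cos φ cos δ sin H₀ = 1.0611×0.33710×-0.80621 + 0.94147×0.59163×0.87289 = -0.288379 + 0.486201 = 0.197822.
Q̄ = (S₀/π) × [bracket] = (225/π) × 0.197822 = 14.168 W/m².
— Configuration B (φ=-67.4°):
cos H₀ = −tan(-67.4°) tan(+2.500°) = 0.1049, H₀ = 1.4657 rad.
Bracket: H₀ sin φ sin δ + cos φ cos δ sin H₀ = 1.4657×-0.92321×0.04362 + 0.38430×0.99905×0.99448 = -0.059024 + 0.381816 = 0.322792.
Q̄ = (S₀/π) × [bracket] = (225/π) × 0.322792 = 23.118 W/m².
Ratio Q̄_A / Q̄_B = 14.168 / 23.118 = 0.6129.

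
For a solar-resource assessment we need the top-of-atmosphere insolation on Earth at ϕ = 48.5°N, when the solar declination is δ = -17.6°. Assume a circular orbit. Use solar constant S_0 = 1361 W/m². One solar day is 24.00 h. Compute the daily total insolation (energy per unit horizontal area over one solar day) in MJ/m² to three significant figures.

11.9 MJ/m²

cos h₀ = −tan(+48.5°) tan(-17.600°) = 0.3586, h₀ = 1.2041 rad.
Bracket: h₀ sin ϕ sin δ + cos ϕ cos δ sin h₀ = 1.2041×0.74896×-0.30237 + 0.66262×0.95319×0.93351 = -0.272684 + 0.589607 = 0.316923.
Q̄ = (S_0/π) × [bracket] = (1361/π) × 0.316923 = 137.30 W/m².
Daily total = Q̄ × 24.00 h × 3600 s/h = 137.30 × 24.00 × 3600 / 10⁶ = 11.86 MJ/m².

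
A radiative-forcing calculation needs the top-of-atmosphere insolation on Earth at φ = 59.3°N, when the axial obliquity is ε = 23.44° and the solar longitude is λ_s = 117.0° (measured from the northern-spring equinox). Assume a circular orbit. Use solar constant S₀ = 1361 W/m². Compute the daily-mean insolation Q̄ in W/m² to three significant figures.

Q̄ ≈ 458 W/m²

Solar declination: sin δ = sin ε · sin λ_s = sin 23.44° × sin 117.0° = 0.35443, so δ = +20.759°.
cos H₀ = −tan(+59.3°) tan(+20.759°) = -0.6384, H₀ = 2.2632 rad.
Bracket: H₀ sin φ sin δ + cos φ cos δ sin H₀ = 2.2632×0.85985×0.35443 + 0.51054×0.93508×0.76973 = 0.689725 + 0.367466 = 1.057191.
Q̄ = (S₀/π) × [bracket] = (1361/π) × 1.057191 = 458.0 W/m².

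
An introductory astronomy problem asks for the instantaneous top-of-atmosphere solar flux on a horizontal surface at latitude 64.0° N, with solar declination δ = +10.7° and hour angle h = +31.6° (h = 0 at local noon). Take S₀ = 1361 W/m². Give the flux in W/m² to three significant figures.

726 W/m²

cos θ_z = sin φ sin δ + cos φ cos δ cos h = 0.166876 + 0.366881 = 0.533757.
Flux = S₀ · cos θ_z = 1361 × 0.533757 = 726.4 W/m².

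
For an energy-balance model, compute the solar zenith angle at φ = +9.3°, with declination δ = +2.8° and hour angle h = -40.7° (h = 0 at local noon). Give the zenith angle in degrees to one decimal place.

cos θ_z = sin φ sin δ + cos φ cos δ cos h = 0.007894 + 0.747276 = 0.755170.
θ_z = arccos(0.755170) = 41.0°.

θ_z = 41.0°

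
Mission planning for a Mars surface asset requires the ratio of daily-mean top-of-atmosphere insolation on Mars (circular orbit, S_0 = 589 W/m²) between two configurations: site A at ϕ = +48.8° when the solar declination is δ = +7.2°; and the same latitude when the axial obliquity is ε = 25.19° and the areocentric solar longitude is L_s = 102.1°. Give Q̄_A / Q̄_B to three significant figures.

Q̄_A / Q̄_B ≈ 0.688

— Configuration A (ϕ=+48.8°):
cos h₀ = −tan(+48.8°) tan(+7.200°) = -0.1443, h₀ = 1.7156 rad.
Bracket: h₀ sin ϕ sin δ + cos ϕ cos δ sin h₀ = 1.7156×0.75241×0.12533 + 0.65869×0.99211×0.98953 = 0.161780 + 0.646651 = 0.808431.
Q̄ = (S_0/π) × [bracket] = (589/π) × 0.808431 = 151.57 W/m².
— Configuration B (ϕ=+48.8°):
sin δ = sin 25.19° × sin 102.1° = 0.41617, so δ = +24.593°.
cos h₀ = −tan(+48.8°) tan(+24.593°) = -0.5228, h₀ = 2.1209 rad.
Bracket: h₀ sin ϕ sin δ + cos ϕ cos δ sin h₀ = 2.1209×0.75241×0.41617 + 0.65869×0.90929×0.85245 = 0.664118 + 0.510567 = 1.174685.
Q̄ = (S_0/π) × [bracket] = (589/π) × 1.174685 = 220.24 W/m².
Ratio Q̄_A / Q̄_B = 151.57 / 220.24 = 0.6882.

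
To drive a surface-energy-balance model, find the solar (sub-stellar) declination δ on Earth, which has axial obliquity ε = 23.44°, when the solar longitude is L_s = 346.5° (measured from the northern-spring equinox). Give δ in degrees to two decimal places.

δ = -5.33°

sin δ = sin ε · sin L_s = sin 23.44° × sin 346.5° = -0.092862.
δ = arcsin(-0.092862) = -5.33°.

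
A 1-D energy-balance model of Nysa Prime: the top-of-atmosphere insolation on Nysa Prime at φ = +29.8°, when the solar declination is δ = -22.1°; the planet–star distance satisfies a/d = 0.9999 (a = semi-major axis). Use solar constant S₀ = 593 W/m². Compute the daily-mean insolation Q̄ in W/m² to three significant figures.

Q̄ ≈ 100 W/m²

cos H₀ = −tan(+29.8°) tan(-22.100°) = 0.2326, H₀ = 1.3361 rad.
Bracket: H₀ sin φ sin δ + cos φ cos δ sin H₀ = 1.3361×0.49697×-0.37622 + 0.86777×0.92653×0.97258 = -0.249811 + 0.781969 = 0.532158.
Inverse-square distance factor (a/d)² = 0.9999² = 0.999800.
Q̄ = (S₀/π) × 0.999800 × [bracket] = (593/π) × 0.999800 × 0.532158 = 100.4 W/m².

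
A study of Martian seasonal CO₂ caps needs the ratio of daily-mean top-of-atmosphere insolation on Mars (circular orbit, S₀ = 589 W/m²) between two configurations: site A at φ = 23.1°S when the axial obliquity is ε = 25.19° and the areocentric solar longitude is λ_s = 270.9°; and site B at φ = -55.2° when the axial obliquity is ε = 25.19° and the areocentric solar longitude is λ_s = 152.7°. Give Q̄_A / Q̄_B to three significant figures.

Q̄_A / Q̄_B ≈ 3.36

— Configuration A (φ=-23.1°):
sin δ = sin 25.19° × sin 270.9° = -0.42557, so δ = -25.187°.
cos H₀ = −tan(-23.1°) tan(-25.187°) = -0.2006, H₀ = 1.7728 rad.
Bracket: H₀ sin φ sin δ + cos φ cos δ sin H₀ = 1.7728×-0.39234×-0.42557 + 0.91982×0.90493×0.97967 = 0.296001 + 0.815451 = 1.111452.
Q̄ = (S₀/π) × [bracket] = (589/π) × 1.111452 = 208.38 W/m².
— Configuration B (φ=-55.2°):
sin δ = sin 25.19° × sin 152.7° = 0.19521, so δ = +11.257°.
cos H₀ = −tan(-55.2°) tan(+11.257°) = 0.2864, H₀ = 1.2803 rad.
Bracket: H₀ sin φ sin δ + cos φ cos δ sin H₀ = 1.2803×-0.82115×0.19521 + 0.57071×0.98076×0.95812 = -0.205228 + 0.536288 = 0.331060.
Q̄ = (S₀/π) × [bracket] = (589/π) × 0.331060 = 62.069 W/m².
Ratio Q̄_A / Q̄_B = 208.38 / 62.069 = 3.357.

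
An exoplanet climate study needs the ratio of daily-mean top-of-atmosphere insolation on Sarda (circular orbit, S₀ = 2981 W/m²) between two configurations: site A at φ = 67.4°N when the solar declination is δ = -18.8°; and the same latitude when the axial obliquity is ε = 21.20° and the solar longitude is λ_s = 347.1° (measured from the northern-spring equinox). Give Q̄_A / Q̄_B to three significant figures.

Q̄_A / Q̄_B ≈ 0.0985

— Configuration A (φ=+67.4°):
cos H₀ = −tan(+67.4°) tan(-18.800°) = 0.8178, H₀ = 0.6132 rad.
Bracket: H₀ sin φ sin δ + cos φ cos δ sin H₀ = 0.6132×0.92321×-0.32227 + 0.38430×0.94665×0.57547 = -0.182441 + 0.209355 = 0.026914.
Q̄ = (S₀/π) × [bracket] = (2981/π) × 0.026914 = 25.538 W/m².
— Configuration B (φ=+67.4°):
Solar declination: sin δ = sin ε · sin λ_s = sin 21.20° × sin 347.1° = -0.08073, so δ = -4.631°.
cos H₀ = −tan(+67.4°) tan(-4.631°) = 0.1946, H₀ = 1.3750 rad.
Bracket: H₀ sin φ sin δ + cos φ cos δ sin H₀ = 1.3750×0.92321×-0.08073 + 0.38430×0.99674×0.98089 = -0.102480 + 0.375727 = 0.273247.
Q̄ = (S₀/π) × [bracket] = (2981/π) × 0.273247 = 259.28 W/m².
Ratio Q̄_A / Q̄_B = 25.538 / 259.28 = 0.09850.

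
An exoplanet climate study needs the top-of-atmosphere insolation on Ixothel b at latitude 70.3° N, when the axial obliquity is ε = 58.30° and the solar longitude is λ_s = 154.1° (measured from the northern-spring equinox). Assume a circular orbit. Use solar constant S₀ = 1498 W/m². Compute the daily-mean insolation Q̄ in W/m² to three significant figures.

Solar declination: sin δ = sin ε · sin λ_s = sin 58.30° × sin 154.1° = 0.37164, so δ = +21.817°.
cos H₀ = −tan(+70.3°) tan(+21.817°) = -1.1180 ≤ −1 ⇒ polar day, H₀ = π.
Bracket: H₀ sin φ sin δ + cos φ cos δ sin H₀ = 3.1416×0.94147×0.37164 + 0.33710×0.92838×0.00000 = 1.099208 + 0.000000 = 1.099208.
Q̄ = (S₀/π) × [bracket] = (1498/π) × 1.099208 = 524.1 W/m².

Q̄ ≈ 524 W/m²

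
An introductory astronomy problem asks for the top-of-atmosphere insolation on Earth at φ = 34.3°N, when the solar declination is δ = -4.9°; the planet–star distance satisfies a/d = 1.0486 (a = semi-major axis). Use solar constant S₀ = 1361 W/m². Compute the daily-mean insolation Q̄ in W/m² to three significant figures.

cos H₀ = −tan(+34.3°) tan(-4.900°) = 0.0585, H₀ = 1.5123 rad.
Bracket: H₀ sin φ sin δ + cos φ cos δ sin H₀ = 1.5123×0.56353×-0.08542 + 0.82610×0.99635×0.99829 = -0.072797 + 0.821677 = 0.748880.
Inverse-square distance factor (a/d)² = 1.0486² = 1.099562.
Q̄ = (S₀/π) × 1.099562 × [bracket] = (1361/π) × 1.099562 × 0.748880 = 356.7 W/m².

Q̄ ≈ 357 W/m²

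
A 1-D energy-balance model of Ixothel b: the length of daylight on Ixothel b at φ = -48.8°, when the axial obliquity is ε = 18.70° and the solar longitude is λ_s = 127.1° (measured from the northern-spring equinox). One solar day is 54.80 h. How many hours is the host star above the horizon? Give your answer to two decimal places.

22.05 h

Solar declination: sin δ = sin ε · sin λ_s = sin 18.70° × sin 127.1° = 0.25572, so δ = +14.816°.
cos H₀ = −tan φ · tan δ = −tan(-48.8°) × tan(+14.816°) = 0.3021, so H₀ = 1.2639 rad = 72.41°.
Daylight = 2H₀/(2π) × 54.80 h = (1.2639/π) × 54.80 = 22.05 h.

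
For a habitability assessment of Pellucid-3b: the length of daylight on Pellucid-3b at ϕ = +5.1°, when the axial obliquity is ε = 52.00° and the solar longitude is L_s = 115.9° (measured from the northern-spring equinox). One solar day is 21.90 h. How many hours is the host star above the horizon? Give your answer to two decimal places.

Solar declination: sin δ = sin ε · sin L_s = sin 52.00° × sin 115.9° = 0.70886, so δ = +45.142°.
cos h₀ = −tan ϕ · tan δ = −tan(+5.1°) × tan(+45.142°) = -0.0897, so h₀ = 1.6606 rad = 95.15°.
Daylight = 2h₀/(2π) × 21.90 h = (1.6606/π) × 21.90 = 11.58 h.

11.58 h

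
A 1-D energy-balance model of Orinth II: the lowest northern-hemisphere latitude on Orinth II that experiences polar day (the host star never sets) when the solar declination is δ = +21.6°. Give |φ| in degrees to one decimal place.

|φ| = 68.4°

Polar day requires cos H₀ = −tan φ tan δ ≤ −1, i.e. tan φ tan δ ≥ 1.
The boundary is |tan φ| · |tan δ| = 1, so |φ| = 90° − |δ| = 90° − 21.6° = 68.4° in the northern hemisphere.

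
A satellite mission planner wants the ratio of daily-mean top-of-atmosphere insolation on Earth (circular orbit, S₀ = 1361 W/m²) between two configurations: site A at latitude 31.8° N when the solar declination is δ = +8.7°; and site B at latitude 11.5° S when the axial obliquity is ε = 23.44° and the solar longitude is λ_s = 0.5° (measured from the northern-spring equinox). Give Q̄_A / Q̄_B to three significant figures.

Q̄_A / Q̄_B ≈ 0.990

— Configuration A (φ=+31.8°):
cos H₀ = −tan(+31.8°) tan(+8.700°) = -0.0949, H₀ = 1.6658 rad.
Bracket: H₀ sin φ sin δ + cos φ cos δ sin H₀ = 1.6658×0.52696×0.15126 + 0.84989×0.98849×0.99549 = 0.132778 + 0.836319 = 0.969097.
Q̄ = (S₀/π) × [bracket] = (1361/π) × 0.969097 = 419.83 W/m².
— Configuration B (φ=-11.5°):
Solar declination: sin δ = sin ε · sin λ_s = sin 23.44° × sin 0.5° = 0.00347, so δ = +0.199°.
cos H₀ = −tan(-11.5°) tan(+0.199°) = 0.0007, H₀ = 1.5701 rad.
Bracket: H₀ sin φ sin δ + cos φ cos δ sin H₀ = 1.5701×-0.19937×0.00347 + 0.97992×0.99999×1.00000 = -0.001086 + 0.979910 = 0.978824.
Q̄ = (S₀/π) × [bracket] = (1361/π) × 0.978824 = 424.05 W/m².
Ratio Q̄_A / Q̄_B = 419.83 / 424.05 = 0.9900.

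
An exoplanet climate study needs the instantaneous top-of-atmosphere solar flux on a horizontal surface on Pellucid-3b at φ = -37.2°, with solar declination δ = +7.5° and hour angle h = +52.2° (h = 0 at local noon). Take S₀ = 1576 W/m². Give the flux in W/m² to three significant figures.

638 W/m²

cos θ_z = sin φ sin δ + cos φ cos δ cos h = -0.078916 + 0.484022 = 0.405106.
Flux = S₀ · cos θ_z = 1576 × 0.405106 = 638.4 W/m².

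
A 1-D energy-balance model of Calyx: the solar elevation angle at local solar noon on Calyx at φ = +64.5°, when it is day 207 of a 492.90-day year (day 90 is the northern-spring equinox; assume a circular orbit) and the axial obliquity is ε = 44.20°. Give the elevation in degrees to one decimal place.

Solar longitude: λ_s = 360° × (207 − 90)/492.90 = 85.453°.
sin δ = sin 44.20° × sin 85.453° = 0.69497, so δ = +44.025°.
At local noon the hour angle is zero, so the zenith angle equals |φ − δ| = |+64.5° − (+44.025°)| = 20.475°.
Elevation = 90° − 20.475° = 69.5°.

69.5°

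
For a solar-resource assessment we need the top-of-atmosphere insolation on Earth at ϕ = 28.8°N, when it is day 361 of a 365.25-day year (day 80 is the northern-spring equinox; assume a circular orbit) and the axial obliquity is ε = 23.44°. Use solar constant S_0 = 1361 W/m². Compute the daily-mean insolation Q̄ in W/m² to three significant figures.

Q̄ ≈ 229 W/m²

Solar longitude: L_s = 360° × (361 − 80)/365.25 = 276.961°.
sin δ = sin 23.44° × sin 276.961° = -0.39486, so δ = -23.257°.
cos h₀ = −tan(+28.8°) tan(-23.257°) = 0.2363, h₀ = 1.3323 rad.
Bracket: h₀ sin ϕ sin δ + cos ϕ cos δ sin h₀ = 1.3323×0.48175×-0.39486 + 0.87631×0.91874×0.97169 = -0.253435 + 0.782309 = 0.528874.
Q̄ = (S_0/π) × [bracket] = (1361/π) × 0.528874 = 229.1 W/m².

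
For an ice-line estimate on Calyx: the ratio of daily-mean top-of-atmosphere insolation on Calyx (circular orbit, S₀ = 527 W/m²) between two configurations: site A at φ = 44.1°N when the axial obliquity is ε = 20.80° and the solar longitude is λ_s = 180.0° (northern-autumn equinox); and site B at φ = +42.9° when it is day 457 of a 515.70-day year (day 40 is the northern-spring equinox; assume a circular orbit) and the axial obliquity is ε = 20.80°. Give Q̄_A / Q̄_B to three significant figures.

— Configuration A (φ=+44.1°):
Solar declination: sin δ = sin ε · sin λ_s = sin 20.80° × sin 180.0° = 0.00000, so δ = +0.000°.
cos H₀ = −tan(+44.1°) tan(+0.000°) = -0.0000, H₀ = 1.5708 rad.
Bracket: H₀ sin φ sin δ + cos φ cos δ sin H₀ = 1.5708×0.69591×0.00000 + 0.71813×1.00000×1.00000 = 0.000000 + 0.718130 = 0.718130.
Q̄ = (S₀/π) × [bracket] = (527/π) × 0.718130 = 120.47 W/m².
— Configuration B (φ=+42.9°):
Solar longitude: λ_s = 360° × (457 − 40)/515.70 = 291.099°.
sin δ = sin 20.80° × sin 291.099° = -0.33130, so δ = -19.348°.
cos H₀ = −tan(+42.9°) tan(-19.348°) = 0.3263, H₀ = 1.2384 rad.
Bracket: H₀ sin φ sin δ + cos φ cos δ sin H₀ = 1.2384×0.68072×-0.33130 + 0.73254×0.94353×0.94527 = -0.279287 + 0.653346 = 0.374059.
Q̄ = (S₀/π) × [bracket] = (527/π) × 0.374059 = 62.748 W/m².
Ratio Q̄_A / Q̄_B = 120.47 / 62.748 = 1.920.

Q̄_A / Q̄_B ≈ 1.92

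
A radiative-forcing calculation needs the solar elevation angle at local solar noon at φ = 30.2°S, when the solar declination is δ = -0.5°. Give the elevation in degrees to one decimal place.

60.3°

At local noon the hour angle is zero, so the zenith angle equals |φ − δ| = |-30.2° − (-0.500°)| = 29.700°.
Elevation = 90° − 29.700° = 60.3°.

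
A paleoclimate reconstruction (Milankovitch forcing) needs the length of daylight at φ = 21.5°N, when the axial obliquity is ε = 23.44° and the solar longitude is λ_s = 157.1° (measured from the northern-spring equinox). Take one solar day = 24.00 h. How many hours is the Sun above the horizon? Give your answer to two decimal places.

12.47 h

Solar declination: sin δ = sin ε · sin λ_s = sin 23.44° × sin 157.1° = 0.15479, so δ = +8.905°.
cos H₀ = −tan φ · tan δ = −tan(+21.5°) × tan(+8.905°) = -0.0617, so H₀ = 1.6326 rad = 93.54°.
Daylight = 2H₀/(2π) × 24.00 h = (1.6326/π) × 24.00 = 12.47 h.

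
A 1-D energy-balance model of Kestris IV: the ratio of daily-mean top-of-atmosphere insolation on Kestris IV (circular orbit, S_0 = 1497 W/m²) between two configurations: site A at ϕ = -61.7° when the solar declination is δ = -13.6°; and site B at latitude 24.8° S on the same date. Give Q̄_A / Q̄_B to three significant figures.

— Configuration A (ϕ=-61.7°):
cos h₀ = −tan(-61.7°) tan(-13.600°) = -0.4493, h₀ = 2.0368 rad.
Bracket: h₀ sin ϕ sin δ + cos ϕ cos δ sin h₀ = 2.0368×-0.88048×-0.23514 + 0.47409×0.97196×0.89338 = 0.421691 + 0.411666 = 0.833357.
Q̄ = (S_0/π) × [bracket] = (1497/π) × 0.833357 = 397.10 W/m².
— Configuration B (ϕ=-24.8°):
cos h₀ = −tan(-24.8°) tan(-13.600°) = -0.1118, h₀ = 1.6828 rad.
Bracket: h₀ sin ϕ sin δ + cos ϕ cos δ sin h₀ = 1.6828×-0.41945×-0.23514 + 0.90778×0.97196×0.99373 = 0.165974 + 0.876794 = 1.042768.
Q̄ = (S_0/π) × [bracket] = (1497/π) × 1.042768 = 496.89 W/m².
Ratio Q̄_A / Q̄_B = 397.10 / 496.89 = 0.7992.

Q̄_A / Q̄_B ≈ 0.799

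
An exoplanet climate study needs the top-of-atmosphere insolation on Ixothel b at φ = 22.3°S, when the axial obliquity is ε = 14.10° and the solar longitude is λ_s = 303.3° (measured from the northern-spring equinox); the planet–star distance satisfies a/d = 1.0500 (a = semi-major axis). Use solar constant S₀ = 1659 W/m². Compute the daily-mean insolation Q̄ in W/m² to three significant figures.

Solar declination: sin δ = sin ε · sin λ_s = sin 14.10° × sin 303.3° = -0.20362, so δ = -11.748°.
cos H₀ = −tan(-22.3°) tan(-11.748°) = -0.0853, H₀ = 1.6562 rad.
Bracket: H₀ sin φ sin δ + cos φ cos δ sin H₀ = 1.6562×-0.37946×-0.20362 + 0.92521×0.97905×0.99636 = 0.127967 + 0.902530 = 1.030497.
Inverse-square distance factor (a/d)² = 1.0500² = 1.102500.
Q̄ = (S₀/π) × 1.102500 × [bracket] = (1659/π) × 1.102500 × 1.030497 = 600.0 W/m².

Q̄ ≈ 600 W/m²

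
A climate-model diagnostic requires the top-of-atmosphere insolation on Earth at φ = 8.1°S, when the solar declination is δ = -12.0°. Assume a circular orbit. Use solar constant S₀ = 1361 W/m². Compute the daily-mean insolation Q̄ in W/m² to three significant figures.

cos H₀ = −tan(-8.1°) tan(-12.000°) = -0.0303, H₀ = 1.6011 rad.
Bracket: H₀ sin φ sin δ + cos φ cos δ sin H₀ = 1.6011×-0.14090×-0.20791 + 0.99002×0.97815×0.99954 = 0.046903 + 0.967943 = 1.014846.
Q̄ = (S₀/π) × [bracket] = (1361/π) × 1.014846 = 439.7 W/m².

Q̄ ≈ 440 W/m²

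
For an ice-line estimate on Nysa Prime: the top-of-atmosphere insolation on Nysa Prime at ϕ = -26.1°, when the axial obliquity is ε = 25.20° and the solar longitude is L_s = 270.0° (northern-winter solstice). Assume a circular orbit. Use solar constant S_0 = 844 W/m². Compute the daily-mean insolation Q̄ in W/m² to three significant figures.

Q̄ ≈ 303 W/m²

Solar declination: sin δ = sin ε · sin L_s = sin 25.20° × sin 270.0° = -0.42578, so δ = -25.200°.
cos h₀ = −tan(-26.1°) tan(-25.200°) = -0.2305, h₀ = 1.8034 rad.
Bracket: h₀ sin ϕ sin δ + cos ϕ cos δ sin h₀ = 1.8034×-0.43994×-0.42578 + 0.89803×0.90483×0.97307 = 0.337809 + 0.790682 = 1.128491.
Q̄ = (S_0/π) × [bracket] = (844/π) × 1.128491 = 303.2 W/m².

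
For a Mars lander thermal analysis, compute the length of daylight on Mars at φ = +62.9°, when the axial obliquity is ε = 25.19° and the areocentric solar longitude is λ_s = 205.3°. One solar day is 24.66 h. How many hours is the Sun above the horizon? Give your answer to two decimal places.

9.43 h

sin δ = sin 25.19° × sin 205.3° = -0.18189, so δ = -10.480°.
cos H₀ = −tan φ · tan δ = −tan(+62.9°) × tan(-10.480°) = 0.3615, so H₀ = 1.2009 rad = 68.81°.
Daylight = 2H₀/(2π) × 24.66 h = (1.2009/π) × 24.66 = 9.43 h.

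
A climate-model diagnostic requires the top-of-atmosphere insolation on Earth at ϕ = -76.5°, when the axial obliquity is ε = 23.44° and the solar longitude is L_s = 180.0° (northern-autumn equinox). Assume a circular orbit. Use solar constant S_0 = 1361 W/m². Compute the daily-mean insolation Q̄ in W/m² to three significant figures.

Solar declination: sin δ = sin ε · sin L_s = sin 23.44° × sin 180.0° = 0.00000, so δ = +0.000°.
cos h₀ = −tan(-76.5°) tan(+0.000°) = 0.0000, h₀ = 1.5708 rad.
Bracket: h₀ sin ϕ sin δ + cos ϕ cos δ sin h₀ = 1.5708×-0.97237×0.00000 + 0.23345×1.00000×1.00000 = -0.000000 + 0.233450 = 0.233450.
Q̄ = (S_0/π) × [bracket] = (1361/π) × 0.233450 = 101.1 W/m².

Q̄ ≈ 101 W/m²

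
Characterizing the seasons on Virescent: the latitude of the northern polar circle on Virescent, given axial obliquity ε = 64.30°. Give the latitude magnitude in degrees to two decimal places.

25.70°

The polar circle is the lowest latitude that experiences at least one full rotation of continuous daylight at the northern-summer solstice; it lies at |ϕ| = 90° − ε = 90° − 64.30° = 25.70°.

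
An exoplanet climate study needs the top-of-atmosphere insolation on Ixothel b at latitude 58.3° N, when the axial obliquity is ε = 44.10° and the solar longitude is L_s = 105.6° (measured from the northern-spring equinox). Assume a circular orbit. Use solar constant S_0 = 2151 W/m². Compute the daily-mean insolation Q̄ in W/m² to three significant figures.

Q̄ ≈ 1.23e+03 W/m²

Solar declination: sin δ = sin ε · sin L_s = sin 44.10° × sin 105.6° = 0.67028, so δ = +42.088°.
cos h₀ = −tan(+58.3°) tan(+42.088°) = -1.4624 ≤ −1 ⇒ polar day, h₀ = π.
Bracket: h₀ sin ϕ sin δ + cos ϕ cos δ sin h₀ = 3.1416×0.85081×0.67028 + 0.52547×0.74211×0.00000 = 1.791595 + 0.000000 = 1.791595.
Q̄ = (S_0/π) × [bracket] = (2151/π) × 1.791595 = 1227 W/m².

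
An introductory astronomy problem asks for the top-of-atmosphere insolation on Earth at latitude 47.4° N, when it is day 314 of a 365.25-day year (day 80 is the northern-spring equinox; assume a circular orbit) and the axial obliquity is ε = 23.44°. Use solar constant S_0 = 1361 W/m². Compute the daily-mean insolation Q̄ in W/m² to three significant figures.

Solar longitude: L_s = 360° × (314 − 80)/365.25 = 230.637°.
sin δ = sin 23.44° × sin 230.637° = -0.30755, so δ = -17.911°.
cos h₀ = −tan(+47.4°) tan(-17.911°) = 0.3515, h₀ = 1.2116 rad.
Bracket: h₀ sin ϕ sin δ + cos ϕ cos δ sin h₀ = 1.2116×0.73610×-0.30755 + 0.67688×0.95153×0.93619 = -0.274291 + 0.602973 = 0.328682.
Q̄ = (S_0/π) × [bracket] = (1361/π) × 0.328682 = 142.4 W/m².

Q̄ ≈ 142 W/m²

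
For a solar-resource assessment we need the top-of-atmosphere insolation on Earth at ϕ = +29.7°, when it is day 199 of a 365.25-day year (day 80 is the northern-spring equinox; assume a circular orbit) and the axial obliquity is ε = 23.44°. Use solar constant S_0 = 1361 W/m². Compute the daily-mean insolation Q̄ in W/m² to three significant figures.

Solar longitude: L_s = 360° × (199 − 80)/365.25 = 117.290°.
sin δ = sin 23.44° × sin 117.290° = 0.35352, so δ = +20.702°.
cos h₀ = −tan(+29.7°) tan(+20.702°) = -0.2156, h₀ = 1.7881 rad.
Bracket: h₀ sin ϕ sin δ + cos ϕ cos δ sin h₀ = 1.7881×0.49546×0.35352 + 0.86863×0.93543×0.97649 = 0.313195 + 0.793440 = 1.106635.
Q̄ = (S_0/π) × [bracket] = (1361/π) × 1.106635 = 479.4 W/m².

Q̄ ≈ 479 W/m²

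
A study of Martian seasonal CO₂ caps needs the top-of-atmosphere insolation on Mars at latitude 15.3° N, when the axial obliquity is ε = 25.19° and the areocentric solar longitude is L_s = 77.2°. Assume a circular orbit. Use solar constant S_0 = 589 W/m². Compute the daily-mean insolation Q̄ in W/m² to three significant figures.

Q̄ ≈ 198 W/m²

sin δ = sin 25.19° × sin 77.2° = 0.41504, so δ = +24.522°.
cos h₀ = −tan(+15.3°) tan(+24.522°) = -0.1248, h₀ = 1.6959 rad.
Bracket: h₀ sin ϕ sin δ + cos ϕ cos δ sin h₀ = 1.6959×0.26387×0.41504 + 0.96456×0.90980×0.99218 = 0.185729 + 0.870694 = 1.056423.
Q̄ = (S_0/π) × [bracket] = (589/π) × 1.056423 = 198.1 W/m².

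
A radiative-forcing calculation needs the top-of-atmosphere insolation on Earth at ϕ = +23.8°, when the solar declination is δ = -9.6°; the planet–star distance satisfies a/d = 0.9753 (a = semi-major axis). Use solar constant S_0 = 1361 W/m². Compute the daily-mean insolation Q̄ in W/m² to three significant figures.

Q̄ ≈ 329 W/m²

cos h₀ = −tan(+23.8°) tan(-9.600°) = 0.0746, h₀ = 1.4961 rad.
Bracket: h₀ sin ϕ sin δ + cos ϕ cos δ sin h₀ = 1.4961×0.40355×-0.16677 + 0.91496×0.98600×0.99721 = -0.100688 + 0.899634 = 0.798946.
Inverse-square distance factor (a/d)² = 0.9753² = 0.951210.
Q̄ = (S_0/π) × 0.951210 × [bracket] = (1361/π) × 0.951210 × 0.798946 = 329.2 W/m².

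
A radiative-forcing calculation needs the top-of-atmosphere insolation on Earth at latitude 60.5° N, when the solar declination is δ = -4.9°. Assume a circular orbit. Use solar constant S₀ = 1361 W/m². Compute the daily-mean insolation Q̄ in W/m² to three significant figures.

Q̄ ≈ 164 W/m²

cos H₀ = −tan(+60.5°) tan(-4.900°) = 0.1515, H₀ = 1.4187 rad.
Bracket: H₀ sin φ sin δ + cos φ cos δ sin H₀ = 1.4187×0.87036×-0.08542 + 0.49242×0.99635×0.98845 = -0.105475 + 0.484956 = 0.379481.
Q̄ = (S₀/π) × [bracket] = (1361/π) × 0.379481 = 164.4 W/m².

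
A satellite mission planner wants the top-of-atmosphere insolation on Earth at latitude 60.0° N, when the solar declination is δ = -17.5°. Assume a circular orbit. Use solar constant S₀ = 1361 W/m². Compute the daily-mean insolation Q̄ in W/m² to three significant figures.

Q̄ ≈ 61.0 W/m²

cos H₀ = −tan(+60.0°) tan(-17.500°) = 0.5461, H₀ = 0.9931 rad.
Bracket: H₀ sin φ sin δ + cos φ cos δ sin H₀ = 0.9931×0.86603×-0.30071 + 0.50000×0.95372×0.83771 = -0.258627 + 0.399470 = 0.140843.
Q̄ = (S₀/π) × [bracket] = (1361/π) × 0.140843 = 61.02 W/m².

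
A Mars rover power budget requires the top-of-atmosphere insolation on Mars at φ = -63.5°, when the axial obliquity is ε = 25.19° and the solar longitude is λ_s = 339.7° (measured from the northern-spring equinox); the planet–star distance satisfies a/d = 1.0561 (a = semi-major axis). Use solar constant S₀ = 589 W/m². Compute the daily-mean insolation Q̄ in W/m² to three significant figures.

Q̄ ≈ 140 W/m²

Solar declination: sin δ = sin ε · sin λ_s = sin 25.19° × sin 339.7° = -0.14766, so δ = -8.492°.
cos H₀ = −tan(-63.5°) tan(-8.492°) = -0.2994, H₀ = 1.8749 rad.
Bracket: H₀ sin φ sin δ + cos φ cos δ sin H₀ = 1.8749×-0.89493×-0.14766 + 0.44620×0.98904×0.95411 = 0.247759 + 0.421058 = 0.668817.
Inverse-square distance factor (a/d)² = 1.0561² = 1.115347.
Q̄ = (S₀/π) × 1.115347 × [bracket] = (589/π) × 1.115347 × 0.668817 = 139.9 W/m².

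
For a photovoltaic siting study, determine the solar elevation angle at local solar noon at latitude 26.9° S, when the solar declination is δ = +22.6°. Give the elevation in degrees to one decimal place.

At local noon the hour angle is zero, so the zenith angle equals |φ − δ| = |-26.9° − (+22.600°)| = 49.500°.
Elevation = 90° − 49.500° = 40.5°.

40.5°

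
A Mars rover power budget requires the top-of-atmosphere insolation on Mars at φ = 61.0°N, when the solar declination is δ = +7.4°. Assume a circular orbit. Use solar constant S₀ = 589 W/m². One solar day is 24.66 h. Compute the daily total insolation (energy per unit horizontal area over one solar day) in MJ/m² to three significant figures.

cos H₀ = −tan(+61.0°) tan(+7.400°) = -0.2343, H₀ = 1.8073 rad.
Bracket: H₀ sin φ sin δ + cos φ cos δ sin H₀ = 1.8073×0.87462×0.12880 + 0.48481×0.99167×0.97216 = 0.203594 + 0.467387 = 0.670981.
Q̄ = (S₀/π) × [bracket] = (589/π) × 0.670981 = 125.80 W/m².
Daily total = Q̄ × 24.66 h × 3600 s/h = 125.80 × 24.66 × 3600 / 10⁶ = 11.17 MJ/m².

11.2 MJ/m²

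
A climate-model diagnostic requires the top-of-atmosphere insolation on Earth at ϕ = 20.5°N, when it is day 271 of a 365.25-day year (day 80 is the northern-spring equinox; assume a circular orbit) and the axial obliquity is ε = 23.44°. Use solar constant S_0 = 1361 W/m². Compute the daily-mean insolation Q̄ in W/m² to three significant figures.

Solar longitude: L_s = 360° × (271 − 80)/365.25 = 188.255°.
sin δ = sin 23.44° × sin 188.255° = -0.05711, so δ = -3.274°.
cos h₀ = −tan(+20.5°) tan(-3.274°) = 0.0214, h₀ = 1.5494 rad.
Bracket: h₀ sin ϕ sin δ + cos ϕ cos δ sin h₀ = 1.5494×0.35021×-0.05711 + 0.93667×0.99837×0.99977 = -0.030989 + 0.934928 = 0.903939.
Q̄ = (S_0/π) × [bracket] = (1361/π) × 0.903939 = 391.6 W/m².

Q̄ ≈ 392 W/m²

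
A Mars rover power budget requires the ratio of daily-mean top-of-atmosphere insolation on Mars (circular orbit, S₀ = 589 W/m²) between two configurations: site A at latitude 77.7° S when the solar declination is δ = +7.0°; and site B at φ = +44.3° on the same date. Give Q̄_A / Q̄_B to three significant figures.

— Configuration A (φ=-77.7°):
cos H₀ = −tan(-77.7°) tan(+7.000°) = 0.5631, H₀ = 0.9726 rad.
Bracket: H₀ sin φ sin δ + cos φ cos δ sin H₀ = 0.9726×-0.97705×0.12187 + 0.21303×0.99255×0.82636 = -0.115810 + 0.174728 = 0.058918.
Q̄ = (S₀/π) × [bracket] = (589/π) × 0.058918 = 11.046 W/m².
— Configuration B (φ=+44.3°):
cos H₀ = −tan(+44.3°) tan(+7.000°) = -0.1198, H₀ = 1.6909 rad.
Bracket: H₀ sin φ sin δ + cos φ cos δ sin H₀ = 1.6909×0.69842×0.12187 + 0.71569×0.99255×0.99280 = 0.143923 + 0.705244 = 0.849167.
Q̄ = (S₀/π) × [bracket] = (589/π) × 0.849167 = 159.21 W/m².
Ratio Q̄_A / Q̄_B = 11.046 / 159.21 = 0.06938.

Q̄_A / Q̄_B ≈ 0.0694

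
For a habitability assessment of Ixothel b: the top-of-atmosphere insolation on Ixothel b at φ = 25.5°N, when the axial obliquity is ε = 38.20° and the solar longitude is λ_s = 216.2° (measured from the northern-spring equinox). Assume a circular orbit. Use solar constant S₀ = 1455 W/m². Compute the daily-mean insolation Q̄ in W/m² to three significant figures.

Q̄ ≈ 282 W/m²

Solar declination: sin δ = sin ε · sin λ_s = sin 38.20° × sin 216.2° = -0.36524, so δ = -21.422°.
cos H₀ = −tan(+25.5°) tan(-21.422°) = 0.1871, H₀ = 1.3825 rad.
Bracket: H₀ sin φ sin δ + cos φ cos δ sin H₀ = 1.3825×0.43051×-0.36524 + 0.90259×0.93092×0.98233 = -0.217384 + 0.825392 = 0.608008.
Q̄ = (S₀/π) × [bracket] = (1455/π) × 0.608008 = 281.6 W/m².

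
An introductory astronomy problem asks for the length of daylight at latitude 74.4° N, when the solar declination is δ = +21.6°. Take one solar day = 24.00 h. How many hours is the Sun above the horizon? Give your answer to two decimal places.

Sunrise equation: cos H₀ = −tan φ · tan δ = -1.4181 ≤ −1, so the Sun never sets (polar day) and H₀ = π.
Daylight = 2H₀/(2π) × 24.00 h = (3.1416/π) × 24.00 = 24.00 h.

24.00 h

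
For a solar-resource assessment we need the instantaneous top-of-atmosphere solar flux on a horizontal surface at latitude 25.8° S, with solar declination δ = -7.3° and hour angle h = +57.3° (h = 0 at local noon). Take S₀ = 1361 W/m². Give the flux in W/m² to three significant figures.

732 W/m²

cos θ_z = sin φ sin δ + cos φ cos δ cos h = 0.055302 + 0.482446 = 0.537748.
Flux = S₀ · cos θ_z = 1361 × 0.537748 = 731.9 W/m².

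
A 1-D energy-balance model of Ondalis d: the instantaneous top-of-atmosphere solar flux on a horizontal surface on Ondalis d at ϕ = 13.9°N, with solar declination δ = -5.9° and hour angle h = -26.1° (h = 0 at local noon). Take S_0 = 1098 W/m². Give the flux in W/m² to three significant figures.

925 W/m²

cos θ_z = sin ϕ sin δ + cos ϕ cos δ cos h = -0.024694 + 0.867112 = 0.842418.
Flux = S_0 · cos θ_z = 1098 × 0.842418 = 925.0 W/m².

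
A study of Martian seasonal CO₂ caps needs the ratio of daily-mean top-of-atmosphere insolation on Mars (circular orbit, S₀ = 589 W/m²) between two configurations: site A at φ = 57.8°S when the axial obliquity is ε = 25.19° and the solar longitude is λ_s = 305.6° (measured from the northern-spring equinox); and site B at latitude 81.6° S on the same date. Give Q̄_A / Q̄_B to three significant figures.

— Configuration A (φ=-57.8°):
Solar declination: sin δ = sin ε · sin λ_s = sin 25.19° × sin 305.6° = -0.34607, so δ = -20.247°.
cos H₀ = −tan(-57.8°) tan(-20.247°) = -0.5857, H₀ = 2.1966 rad.
Bracket: H₀ sin φ sin δ + cos φ cos δ sin H₀ = 2.1966×-0.84619×-0.34607 + 0.53288×0.93821×0.81049 = 0.643254 + 0.405207 = 1.048461.
Q̄ = (S₀/π) × [bracket] = (589/π) × 1.048461 = 196.57 W/m².
— Configuration B (φ=-81.6°):
cos H₀ = −tan(-81.6°) tan(-20.247°) = -2.4980 ≤ −1 ⇒ polar day, H₀ = π.
Bracket: H₀ sin φ sin δ + cos φ cos δ sin H₀ = 3.1416×-0.98927×-0.34607 + 0.14608×0.93821×0.00000 = 1.075548 + 0.000000 = 1.075548.
Q̄ = (S₀/π) × [bracket] = (589/π) × 1.075548 = 201.65 W/m².
Ratio Q̄_A / Q̄_B = 196.57 / 201.65 = 0.9748.

Q̄_A / Q̄_B ≈ 0.975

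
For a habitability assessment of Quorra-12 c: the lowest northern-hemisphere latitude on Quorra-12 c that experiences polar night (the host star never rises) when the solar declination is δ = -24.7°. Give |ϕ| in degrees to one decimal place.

Polar night requires cos h₀ = −tan ϕ tan δ ≥ 1, i.e. tan ϕ tan δ ≤ −1.
The boundary is |tan ϕ| · |tan δ| = 1, so |ϕ| = 90° − |δ| = 90° − 24.7° = 65.3° in the northern hemisphere.

|ϕ| = 65.3°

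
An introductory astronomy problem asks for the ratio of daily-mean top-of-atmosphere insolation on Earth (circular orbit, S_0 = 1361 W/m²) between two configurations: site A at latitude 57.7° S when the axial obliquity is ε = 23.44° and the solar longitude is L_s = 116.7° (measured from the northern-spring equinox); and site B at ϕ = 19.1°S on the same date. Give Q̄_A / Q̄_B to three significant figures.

Q̄_A / Q̄_B ≈ 0.171

— Configuration A (ϕ=-57.7°):
Solar declination: sin δ = sin ε · sin L_s = sin 23.44° × sin 116.7° = 0.35537, so δ = +20.816°.
cos h₀ = −tan(-57.7°) tan(+20.816°) = 0.6014, h₀ = 0.9255 rad.
Bracket: h₀ sin ϕ sin δ + cos ϕ cos δ sin h₀ = 0.9255×-0.84526×0.35537 + 0.53435×0.93472×0.79895 = -0.278002 + 0.399050 = 0.121048.
Q̄ = (S_0/π) × [bracket] = (1361/π) × 0.121048 = 52.440 W/m².
— Configuration B (ϕ=-19.1°):
cos h₀ = −tan(-19.1°) tan(+20.816°) = 0.1317, h₀ = 1.4388 rad.
Bracket: h₀ sin ϕ sin δ + cos ϕ cos δ sin h₀ = 1.4388×-0.32722×0.35537 + 0.94495×0.93472×0.99130 = -0.167310 + 0.875579 = 0.708269.
Q̄ = (S_0/π) × [bracket] = (1361/π) × 0.708269 = 306.84 W/m².
Ratio Q̄_A / Q̄_B = 52.440 / 306.84 = 0.1709.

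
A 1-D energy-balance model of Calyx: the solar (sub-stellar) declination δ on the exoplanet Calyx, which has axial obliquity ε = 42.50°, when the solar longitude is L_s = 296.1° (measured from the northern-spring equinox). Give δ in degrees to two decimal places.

sin δ = sin ε · sin L_s = sin 42.50° × sin 296.1° = -0.606699.
δ = arcsin(-0.606699) = -37.35°.

δ = -37.35°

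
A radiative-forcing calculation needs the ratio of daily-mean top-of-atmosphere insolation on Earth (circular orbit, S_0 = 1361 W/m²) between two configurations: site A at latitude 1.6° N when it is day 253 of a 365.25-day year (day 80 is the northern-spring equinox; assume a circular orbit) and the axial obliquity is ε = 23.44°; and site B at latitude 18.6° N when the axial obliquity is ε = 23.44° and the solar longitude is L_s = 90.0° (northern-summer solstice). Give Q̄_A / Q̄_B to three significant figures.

— Configuration A (ϕ=+1.6°):
Solar longitude: L_s = 360° × (253 − 80)/365.25 = 170.513°.
sin δ = sin 23.44° × sin 170.513° = 0.06556, so δ = +3.759°.
cos h₀ = −tan(+1.6°) tan(+3.759°) = -0.0018, h₀ = 1.5726 rad.
Bracket: h₀ sin ϕ sin δ + cos ϕ cos δ sin h₀ = 1.5726×0.02792×0.06556 + 0.99961×0.99785×1.00000 = 0.002879 + 0.997461 = 1.000340.
Q̄ = (S_0/π) × [bracket] = (1361/π) × 1.000340 = 433.37 W/m².
— Configuration B (ϕ=+18.6°):
Solar declination: sin δ = sin ε · sin L_s = sin 23.44° × sin 90.0° = 0.39779, so δ = +23.440°.
cos h₀ = −tan(+18.6°) tan(+23.440°) = -0.1459, h₀ = 1.7172 rad.
Bracket: h₀ sin ϕ sin δ + cos ϕ cos δ sin h₀ = 1.7172×0.31896×0.39779 + 0.94777×0.91748×0.98930 = 0.217877 + 0.860256 = 1.078133.
Q̄ = (S_0/π) × [bracket] = (1361/π) × 1.078133 = 467.07 W/m².
Ratio Q̄_A / Q̄_B = 433.37 / 467.07 = 0.9278.

Q̄_A / Q̄_B ≈ 0.928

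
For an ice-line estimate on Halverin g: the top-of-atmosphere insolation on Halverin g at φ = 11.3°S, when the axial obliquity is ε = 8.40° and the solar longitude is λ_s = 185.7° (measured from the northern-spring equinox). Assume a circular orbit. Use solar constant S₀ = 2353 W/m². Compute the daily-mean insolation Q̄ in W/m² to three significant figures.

Q̄ ≈ 738 W/m²

Solar declination: sin δ = sin ε · sin λ_s = sin 8.40° × sin 185.7° = -0.01451, so δ = -0.831°.
cos H₀ = −tan(-11.3°) tan(-0.831°) = -0.0029, H₀ = 1.5737 rad.
Bracket: H₀ sin φ sin δ + cos φ cos δ sin H₀ = 1.5737×-0.19595×-0.01451 + 0.98061×0.99989×1.00000 = 0.004474 + 0.980502 = 0.984976.
Q̄ = (S₀/π) × [bracket] = (2353/π) × 0.984976 = 737.7 W/m².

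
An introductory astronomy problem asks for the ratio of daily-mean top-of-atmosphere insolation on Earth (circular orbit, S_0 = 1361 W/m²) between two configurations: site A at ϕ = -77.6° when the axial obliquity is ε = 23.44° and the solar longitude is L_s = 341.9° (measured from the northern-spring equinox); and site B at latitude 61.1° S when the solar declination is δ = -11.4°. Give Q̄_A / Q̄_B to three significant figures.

— Configuration A (ϕ=-77.6°):
Solar declination: sin δ = sin ε · sin L_s = sin 23.44° × sin 341.9° = -0.12358, so δ = -7.099°.
cos h₀ = −tan(-77.6°) tan(-7.099°) = -0.5664, h₀ = 2.1730 rad.
Bracket: h₀ sin ϕ sin δ + cos ϕ cos δ sin h₀ = 2.1730×-0.97667×-0.12358 + 0.21474×0.99233×0.82411 = 0.262274 + 0.175612 = 0.437886.
Q̄ = (S_0/π) × [bracket] = (1361/π) × 0.437886 = 189.70 W/m².
— Configuration B (ϕ=-61.1°):
cos h₀ = −tan(-61.1°) tan(-11.400°) = -0.3653, h₀ = 1.9447 rad.
Bracket: h₀ sin ϕ sin δ + cos ϕ cos δ sin h₀ = 1.9447×-0.87546×-0.19766 + 0.48328×0.98027×0.93090 = 0.336518 + 0.441009 = 0.777527.
Q̄ = (S_0/π) × [bracket] = (1361/π) × 0.777527 = 336.84 W/m².
Ratio Q̄_A / Q̄_B = 189.70 / 336.84 = 0.5632.

Q̄_A / Q̄_B ≈ 0.563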